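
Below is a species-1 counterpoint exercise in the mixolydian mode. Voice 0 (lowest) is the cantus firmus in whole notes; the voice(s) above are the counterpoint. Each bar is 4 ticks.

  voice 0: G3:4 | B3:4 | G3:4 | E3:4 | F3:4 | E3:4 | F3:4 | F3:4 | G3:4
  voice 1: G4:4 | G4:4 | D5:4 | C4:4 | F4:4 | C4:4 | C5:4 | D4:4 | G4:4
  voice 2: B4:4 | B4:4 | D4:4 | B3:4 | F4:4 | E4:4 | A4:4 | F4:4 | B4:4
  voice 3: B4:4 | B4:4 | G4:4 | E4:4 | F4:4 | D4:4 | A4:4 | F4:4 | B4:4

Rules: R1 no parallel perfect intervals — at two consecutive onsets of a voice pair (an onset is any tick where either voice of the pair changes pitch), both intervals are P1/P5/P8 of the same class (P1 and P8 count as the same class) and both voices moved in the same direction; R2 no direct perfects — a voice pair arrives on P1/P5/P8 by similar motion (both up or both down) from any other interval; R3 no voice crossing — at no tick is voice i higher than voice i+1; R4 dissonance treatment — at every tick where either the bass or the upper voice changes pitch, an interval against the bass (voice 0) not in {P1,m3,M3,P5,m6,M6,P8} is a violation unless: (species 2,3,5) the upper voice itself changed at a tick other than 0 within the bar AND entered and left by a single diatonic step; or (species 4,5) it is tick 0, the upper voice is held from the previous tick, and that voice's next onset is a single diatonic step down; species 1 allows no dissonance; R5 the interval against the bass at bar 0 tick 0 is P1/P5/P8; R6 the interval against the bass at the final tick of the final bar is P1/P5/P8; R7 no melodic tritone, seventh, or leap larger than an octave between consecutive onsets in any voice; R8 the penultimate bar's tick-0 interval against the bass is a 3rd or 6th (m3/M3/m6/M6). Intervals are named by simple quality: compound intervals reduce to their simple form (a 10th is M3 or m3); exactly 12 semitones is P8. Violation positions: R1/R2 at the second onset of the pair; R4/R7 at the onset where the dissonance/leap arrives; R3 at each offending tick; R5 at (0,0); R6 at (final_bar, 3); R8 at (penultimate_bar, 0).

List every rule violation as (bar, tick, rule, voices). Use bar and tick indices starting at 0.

bar 0: v0=G3 v1=G4 v2=B4 v3=B4 downbeat M3
bar 1: v0=B3 v1=G4 v2=B4 v3=B4 downbeat P8
bar 2: v0=G3 v1=D5 v2=D4 v3=G4 downbeat P8
bar 3: v0=E3 v1=C4 v2=B3 v3=E4 downbeat P8
bar 4: v0=F3 v1=F4 v2=F4 v3=F4 downbeat P8
bar 5: v0=E3 v1=C4 v2=E4 v3=D4 downbeat m7
bar 6: v0=F3 v1=C5 v2=A4 v3=A4 downbeat M3
bar 7: v0=F3 v1=D4 v2=F4 v3=F4 downbeat P8
bar 8: v0=G3 v1=G4 v2=B4 v3=B4 downbeat M3
  -> R5 @ bar 0 tick 0 v(0, 2): opens on M3
  -> R5 @ bar 0 tick 0 v(0, 3): opens on M3
  -> R1 @ bar 2 tick 0 v(0, 3): B3/B4 P8 -> G3/G4 P8 similar
  -> R2 @ bar 2 tick 0 v(0, 2): B3/B4 P8 -> G3/D4 P5 similar
  -> R3 @ bar 2 tick 0 v(1, 2): D5 above D4
  -> R3 @ bar 2 tick 1 v(1, 2): D5 above D4
  -> R3 @ bar 2 tick 2 v(1, 2): D5 above D4
  -> R3 @ bar 2 tick 3 v(1, 2): D5 above D4
  -> R1 @ bar 3 tick 0 v(0, 2): G3/D4 P5 -> E3/B3 P5 similar
  -> R1 @ bar 3 tick 0 v(0, 3): G3/G4 P8 -> E3/E4 P8 similar
  -> R3 @ bar 3 tick 0 v(1, 2): C4 above B3
  -> R7 @ bar 3 tick 0 v(1,): D5->C4 leap 14st
  -> R3 @ bar 3 tick 1 v(1, 2): C4 above B3
  -> R3 @ bar 3 tick 2 v(1, 2): C4 above B3
  -> R3 @ bar 3 tick 3 v(1, 2): C4 above B3
  -> R1 @ bar 4 tick 0 v(0, 3): E3/E4 P8 -> F3/F4 P8 similar
  -> R2 @ bar 4 tick 0 v(0, 1): E3/C4 m6 -> F3/F4 P8 similar
  -> R2 @ bar 4 tick 0 v(0, 2): E3/B3 P5 -> F3/F4 P8 similar
  -> R2 @ bar 4 tick 0 v(1, 2): C4/B3 m2 -> F4/F4 P1 similar
  -> R2 @ bar 4 tick 0 v(1, 3): C4/E4 M3 -> F4/F4 P1 similar
  -> R2 @ bar 4 tick 0 v(2, 3): B3/E4 P4 -> F4/F4 P1 similar
  -> R7 @ bar 4 tick 0 v(2,): B3->F4 leap 6st
  -> R1 @ bar 5 tick 0 v(0, 2): F3/F4 P8 -> E3/E4 P8 similar
  -> R3 @ bar 5 tick 0 v(2, 3): E4 above D4
  -> R4 @ bar 5 tick 0 v(0, 3): E3/D4 m7 untreated
  -> R3 @ bar 5 tick 1 v(2, 3): E4 above D4
  -> R3 @ bar 5 tick 2 v(2, 3): E4 above D4
  -> R3 @ bar 5 tick 3 v(2, 3): E4 above D4
  -> R2 @ bar 6 tick 0 v(0, 1): E3/C4 m6 -> F3/C5 P5 similar
  -> R2 @ bar 6 tick 0 v(2, 3): E4/D4 M2 -> A4/A4 P1 similar
  -> R3 @ bar 6 tick 0 v(1, 2): C5 above A4
  -> R3 @ bar 6 tick 1 v(1, 2): C5 above A4
  -> R3 @ bar 6 tick 2 v(1, 2): C5 above A4
  -> R3 @ bar 6 tick 3 v(1, 2): C5 above A4
  -> R1 @ bar 7 tick 0 v(2, 3): A4/A4 P1 -> F4/F4 P1 similar
  -> R7 @ bar 7 tick 0 v(1,): C5->D4 leap 10st
  -> R8 @ bar 7 tick 0 v(0, 2): penult P8 not 3rd/6th
  -> R8 @ bar 7 tick 0 v(0, 3): penult P8 not 3rd/6th
  -> R1 @ bar 8 tick 0 v(2, 3): F4/F4 P1 -> B4/B4 P1 similar
  -> R2 @ bar 8 tick 0 v(0, 1): F3/D4 M6 -> G3/G4 P8 similar
  -> R7 @ bar 8 tick 0 v(2,): F4->B4 leap 6st
  -> R7 @ bar 8 tick 0 v(3,): F4->B4 leap 6st
  -> R6 @ bar 8 tick 3 v(0, 2): closes on M3
  -> R6 @ bar 8 tick 3 v(0, 3): closes on M3

(0, 0, R5, (0, 2))
(0, 0, R5, (0, 3))
(2, 0, R1, (0, 3))
(2, 0, R2, (0, 2))
(2, 0, R3, (1, 2))
(2, 1, R3, (1, 2))
(2, 2, R3, (1, 2))
(2, 3, R3, (1, 2))
(3, 0, R1, (0, 2))
(3, 0, R1, (0, 3))
(3, 0, R3, (1, 2))
(3, 0, R7, (1,))
(3, 1, R3, (1, 2))
(3, 2, R3, (1, 2))
(3, 3, R3, (1, 2))
(4, 0, R1, (0, 3))
(4, 0, R2, (0, 1))
(4, 0, R2, (0, 2))
(4, 0, R2, (1, 2))
(4, 0, R2, (1, 3))
(4, 0, R2, (2, 3))
(4, 0, R7, (2,))
(5, 0, R1, (0, 2))
(5, 0, R3, (2, 3))
(5, 0, R4, (0, 3))
(5, 1, R3, (2, 3))
(5, 2, R3, (2, 3))
(5, 3, R3, (2, 3))
(6, 0, R2, (0, 1))
(6, 0, R2, (2, 3))
(6, 0, R3, (1, 2))
(6, 1, R3, (1, 2))
(6, 2, R3, (1, 2))
(6, 3, R3, (1, 2))
(7, 0, R1, (2, 3))
(7, 0, R7, (1,))
(7, 0, R8, (0, 2))
(7, 0, R8, (0, 3))
(8, 0, R1, (2, 3))
(8, 0, R2, (0, 1))
(8, 0, R7, (2,))
(8, 0, R7, (3,))
(8, 3, R6, (0, 2))
(8, 3, R6, (0, 3))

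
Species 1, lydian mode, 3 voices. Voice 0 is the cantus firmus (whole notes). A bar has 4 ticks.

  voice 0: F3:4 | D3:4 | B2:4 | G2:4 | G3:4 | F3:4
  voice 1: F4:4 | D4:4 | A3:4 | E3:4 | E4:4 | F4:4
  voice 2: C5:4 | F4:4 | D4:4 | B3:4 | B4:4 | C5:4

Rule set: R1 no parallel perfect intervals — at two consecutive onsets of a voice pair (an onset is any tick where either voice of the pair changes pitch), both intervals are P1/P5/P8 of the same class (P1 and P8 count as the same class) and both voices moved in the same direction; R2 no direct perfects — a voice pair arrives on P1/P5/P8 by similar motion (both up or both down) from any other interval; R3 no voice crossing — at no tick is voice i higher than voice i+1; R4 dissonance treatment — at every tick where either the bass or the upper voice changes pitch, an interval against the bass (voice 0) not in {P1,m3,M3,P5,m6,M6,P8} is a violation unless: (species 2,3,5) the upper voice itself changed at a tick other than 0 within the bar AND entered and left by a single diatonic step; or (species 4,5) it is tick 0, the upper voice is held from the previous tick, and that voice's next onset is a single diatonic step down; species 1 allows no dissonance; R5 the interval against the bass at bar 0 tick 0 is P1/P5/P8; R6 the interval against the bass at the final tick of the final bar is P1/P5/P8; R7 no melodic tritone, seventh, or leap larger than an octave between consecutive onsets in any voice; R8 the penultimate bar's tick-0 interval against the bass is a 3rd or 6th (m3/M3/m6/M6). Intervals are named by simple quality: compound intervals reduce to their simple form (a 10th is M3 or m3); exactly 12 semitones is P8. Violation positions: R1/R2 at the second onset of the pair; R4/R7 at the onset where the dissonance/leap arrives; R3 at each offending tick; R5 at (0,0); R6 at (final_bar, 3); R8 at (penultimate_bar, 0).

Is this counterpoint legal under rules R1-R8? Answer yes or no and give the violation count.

bar 0: v0=F3 v1=F4 v2=C5 (P5)
bar 1: v0=D3 v1=D4 v2=F4 (m3)
bar 2: v0=B2 v1=A3 v2=D4 (m3)
bar 3: v0=G2 v1=E3 v2=B3 (M3)
bar 4: v0=G3 v1=E4 v2=B4 (M3)
bar 5: v0=F3 v1=F4 v2=C5 (P5)
  R1 @ bar1.0: F3/F4 P8 -> D3/D4 P8 similar
  R4 @ bar2.0: B2/A3 m7 untreated
  R2 @ bar3.0: A3/D4 P4 -> E3/B3 P5 similar
  R1 @ bar4.0: E3/B3 P5 -> E4/B4 P5 similar
  R1 @ bar5.0: E4/B4 P5 -> F4/C5 P5 similar

No (5 violations)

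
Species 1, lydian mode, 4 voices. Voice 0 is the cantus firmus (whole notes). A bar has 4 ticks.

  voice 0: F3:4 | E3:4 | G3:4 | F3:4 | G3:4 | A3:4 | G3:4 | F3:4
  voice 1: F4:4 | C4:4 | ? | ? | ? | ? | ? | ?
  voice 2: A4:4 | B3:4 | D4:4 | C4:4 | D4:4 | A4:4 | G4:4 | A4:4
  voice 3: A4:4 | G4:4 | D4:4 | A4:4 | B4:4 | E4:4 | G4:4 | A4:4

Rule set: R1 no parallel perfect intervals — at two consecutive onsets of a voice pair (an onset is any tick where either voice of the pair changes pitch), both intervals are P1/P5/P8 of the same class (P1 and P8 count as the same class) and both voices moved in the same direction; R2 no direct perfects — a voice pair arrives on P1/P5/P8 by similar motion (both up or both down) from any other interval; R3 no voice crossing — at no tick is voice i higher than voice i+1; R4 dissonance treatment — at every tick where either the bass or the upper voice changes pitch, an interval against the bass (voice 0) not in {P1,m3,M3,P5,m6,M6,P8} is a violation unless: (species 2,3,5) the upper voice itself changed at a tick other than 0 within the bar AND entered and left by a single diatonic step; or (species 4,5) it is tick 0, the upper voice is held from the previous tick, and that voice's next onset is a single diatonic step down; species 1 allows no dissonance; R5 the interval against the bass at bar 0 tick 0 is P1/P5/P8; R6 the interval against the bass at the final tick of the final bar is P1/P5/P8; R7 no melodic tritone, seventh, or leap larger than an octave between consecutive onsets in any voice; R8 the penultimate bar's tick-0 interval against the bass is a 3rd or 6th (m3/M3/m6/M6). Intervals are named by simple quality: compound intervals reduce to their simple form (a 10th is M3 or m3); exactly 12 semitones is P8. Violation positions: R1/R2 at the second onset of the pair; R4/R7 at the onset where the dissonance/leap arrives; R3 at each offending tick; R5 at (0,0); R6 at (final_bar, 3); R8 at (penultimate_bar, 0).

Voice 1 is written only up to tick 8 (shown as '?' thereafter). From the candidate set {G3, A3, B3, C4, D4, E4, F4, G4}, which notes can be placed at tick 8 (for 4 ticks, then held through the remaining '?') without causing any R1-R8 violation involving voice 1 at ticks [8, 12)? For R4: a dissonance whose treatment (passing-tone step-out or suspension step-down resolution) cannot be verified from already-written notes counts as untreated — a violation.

{B3}

G3: violates R1
A3: violates R4
B3: legal
C4: violates R4
D4: violates R2
E4: violates R3
F4: violates R3,R4
G4: violates R2,R3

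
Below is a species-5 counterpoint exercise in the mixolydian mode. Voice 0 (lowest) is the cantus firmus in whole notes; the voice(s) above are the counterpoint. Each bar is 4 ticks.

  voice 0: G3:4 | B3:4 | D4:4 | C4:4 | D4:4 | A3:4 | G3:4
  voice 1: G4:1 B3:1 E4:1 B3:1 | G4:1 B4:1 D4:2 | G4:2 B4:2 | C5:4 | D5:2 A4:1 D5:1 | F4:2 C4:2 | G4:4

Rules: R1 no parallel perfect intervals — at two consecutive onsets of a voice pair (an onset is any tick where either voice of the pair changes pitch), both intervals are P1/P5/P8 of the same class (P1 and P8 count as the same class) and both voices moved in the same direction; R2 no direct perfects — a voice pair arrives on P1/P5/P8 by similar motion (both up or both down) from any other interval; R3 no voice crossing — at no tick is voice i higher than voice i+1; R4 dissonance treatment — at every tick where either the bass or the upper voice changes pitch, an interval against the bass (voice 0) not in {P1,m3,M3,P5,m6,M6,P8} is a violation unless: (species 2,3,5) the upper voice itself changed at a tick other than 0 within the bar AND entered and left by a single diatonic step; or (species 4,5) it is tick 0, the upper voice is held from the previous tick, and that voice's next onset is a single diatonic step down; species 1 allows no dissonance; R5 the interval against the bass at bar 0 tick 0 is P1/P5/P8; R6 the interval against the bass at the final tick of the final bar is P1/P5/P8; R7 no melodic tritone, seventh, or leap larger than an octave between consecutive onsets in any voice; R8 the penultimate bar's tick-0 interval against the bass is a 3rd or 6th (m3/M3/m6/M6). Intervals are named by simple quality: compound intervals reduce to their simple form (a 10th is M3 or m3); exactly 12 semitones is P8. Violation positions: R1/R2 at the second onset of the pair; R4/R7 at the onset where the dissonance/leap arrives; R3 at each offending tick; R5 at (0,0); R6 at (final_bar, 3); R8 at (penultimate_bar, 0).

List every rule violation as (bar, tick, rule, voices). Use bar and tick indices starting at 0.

bar 0: v0=G3 v1=G4 downbeat P8
bar 1: v0=B3 v1=G4 downbeat m6
bar 2: v0=D4 v1=G4 downbeat P4
bar 3: v0=C4 v1=C5 downbeat P8
bar 4: v0=D4 v1=D5 downbeat P8
bar 5: v0=A3 v1=F4 downbeat m6
bar 6: v0=G3 v1=G4 downbeat P8
  -> R4 @ bar 2 tick 0 v(0, 1): D4/G4 P4 untreated
  -> R1 @ bar 4 tick 0 v(0, 1): C4/C5 P8 -> D4/D5 P8 similar

(2, 0, R4, (0, 1))
(4, 0, R1, (0, 1))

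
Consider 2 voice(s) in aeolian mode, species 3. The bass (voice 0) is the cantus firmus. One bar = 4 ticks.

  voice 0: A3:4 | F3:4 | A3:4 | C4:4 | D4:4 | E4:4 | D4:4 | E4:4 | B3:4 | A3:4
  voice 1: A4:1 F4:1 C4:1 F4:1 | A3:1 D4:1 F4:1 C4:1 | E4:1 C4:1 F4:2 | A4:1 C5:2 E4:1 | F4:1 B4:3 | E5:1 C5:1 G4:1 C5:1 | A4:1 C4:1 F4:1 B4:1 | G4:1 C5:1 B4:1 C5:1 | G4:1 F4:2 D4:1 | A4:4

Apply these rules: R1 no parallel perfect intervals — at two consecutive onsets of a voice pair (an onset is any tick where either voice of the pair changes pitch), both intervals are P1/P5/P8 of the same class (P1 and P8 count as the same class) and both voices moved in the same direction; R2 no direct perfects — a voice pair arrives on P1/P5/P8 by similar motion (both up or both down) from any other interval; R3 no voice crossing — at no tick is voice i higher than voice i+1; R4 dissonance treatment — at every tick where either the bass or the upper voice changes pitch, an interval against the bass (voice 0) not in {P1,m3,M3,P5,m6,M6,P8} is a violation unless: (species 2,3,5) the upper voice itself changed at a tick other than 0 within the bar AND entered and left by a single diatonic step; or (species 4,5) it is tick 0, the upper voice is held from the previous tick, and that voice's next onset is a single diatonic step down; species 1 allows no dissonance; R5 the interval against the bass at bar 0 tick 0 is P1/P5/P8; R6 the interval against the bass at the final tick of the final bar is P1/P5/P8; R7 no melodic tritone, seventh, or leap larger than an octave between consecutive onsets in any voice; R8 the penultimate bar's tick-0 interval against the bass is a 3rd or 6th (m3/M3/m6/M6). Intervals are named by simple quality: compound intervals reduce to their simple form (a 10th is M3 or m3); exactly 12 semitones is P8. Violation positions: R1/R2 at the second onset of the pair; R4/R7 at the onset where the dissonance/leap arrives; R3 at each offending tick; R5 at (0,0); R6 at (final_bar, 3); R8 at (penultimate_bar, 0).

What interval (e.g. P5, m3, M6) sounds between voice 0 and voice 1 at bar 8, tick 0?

m6

voice 0=B3 voice 1=G4 -> m6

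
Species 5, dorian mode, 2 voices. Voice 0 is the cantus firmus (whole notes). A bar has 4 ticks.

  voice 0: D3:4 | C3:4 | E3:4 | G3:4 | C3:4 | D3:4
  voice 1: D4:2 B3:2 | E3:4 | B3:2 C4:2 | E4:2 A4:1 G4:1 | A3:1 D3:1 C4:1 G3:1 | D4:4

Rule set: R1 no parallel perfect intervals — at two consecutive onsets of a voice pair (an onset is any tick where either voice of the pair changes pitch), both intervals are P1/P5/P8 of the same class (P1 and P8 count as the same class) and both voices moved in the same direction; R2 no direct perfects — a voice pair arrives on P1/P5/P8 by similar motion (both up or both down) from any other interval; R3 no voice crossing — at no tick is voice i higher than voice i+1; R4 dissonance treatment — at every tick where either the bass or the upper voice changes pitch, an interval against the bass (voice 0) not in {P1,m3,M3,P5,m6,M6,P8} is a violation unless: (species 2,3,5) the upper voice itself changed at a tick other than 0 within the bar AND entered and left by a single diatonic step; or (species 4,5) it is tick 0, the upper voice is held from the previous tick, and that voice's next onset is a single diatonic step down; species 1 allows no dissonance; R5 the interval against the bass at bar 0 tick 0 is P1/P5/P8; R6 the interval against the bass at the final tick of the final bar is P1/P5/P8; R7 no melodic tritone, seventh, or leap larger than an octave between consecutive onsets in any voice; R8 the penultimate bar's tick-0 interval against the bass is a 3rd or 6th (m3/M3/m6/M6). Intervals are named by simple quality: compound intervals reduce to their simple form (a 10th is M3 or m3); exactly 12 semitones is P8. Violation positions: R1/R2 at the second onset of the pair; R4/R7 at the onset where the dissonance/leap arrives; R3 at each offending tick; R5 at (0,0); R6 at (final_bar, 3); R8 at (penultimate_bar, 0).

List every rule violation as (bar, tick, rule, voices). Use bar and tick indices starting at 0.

(2, 0, R2, (0, 1))
(3, 2, R4, (0, 1))
(4, 0, R7, (1,))
(4, 1, R4, (0, 1))
(4, 2, R7, (1,))
(5, 0, R2, (0, 1))

bar 0: v0=D3 v1=D4 downbeat P8
bar 1: v0=C3 v1=E3 downbeat M3
bar 2: v0=E3 v1=B3 downbeat P5
bar 3: v0=G3 v1=E4 downbeat M6
bar 4: v0=C3 v1=A3 downbeat M6
bar 5: v0=D3 v1=D4 downbeat P8
  -> R2 @ bar 2 tick 0 v(0, 1): C3/E3 M3 -> E3/B3 P5 similar
  -> R4 @ bar 3 tick 2 v(0, 1): G3/A4 M2 untreated
  -> R7 @ bar 4 tick 0 v(1,): G4->A3 leap 10st
  -> R4 @ bar 4 tick 1 v(0, 1): C3/D3 M2 untreated
  -> R7 @ bar 4 tick 2 v(1,): D3->C4 leap 10st
  -> R2 @ bar 5 tick 0 v(0, 1): C3/G3 P5 -> D3/D4 P8 similar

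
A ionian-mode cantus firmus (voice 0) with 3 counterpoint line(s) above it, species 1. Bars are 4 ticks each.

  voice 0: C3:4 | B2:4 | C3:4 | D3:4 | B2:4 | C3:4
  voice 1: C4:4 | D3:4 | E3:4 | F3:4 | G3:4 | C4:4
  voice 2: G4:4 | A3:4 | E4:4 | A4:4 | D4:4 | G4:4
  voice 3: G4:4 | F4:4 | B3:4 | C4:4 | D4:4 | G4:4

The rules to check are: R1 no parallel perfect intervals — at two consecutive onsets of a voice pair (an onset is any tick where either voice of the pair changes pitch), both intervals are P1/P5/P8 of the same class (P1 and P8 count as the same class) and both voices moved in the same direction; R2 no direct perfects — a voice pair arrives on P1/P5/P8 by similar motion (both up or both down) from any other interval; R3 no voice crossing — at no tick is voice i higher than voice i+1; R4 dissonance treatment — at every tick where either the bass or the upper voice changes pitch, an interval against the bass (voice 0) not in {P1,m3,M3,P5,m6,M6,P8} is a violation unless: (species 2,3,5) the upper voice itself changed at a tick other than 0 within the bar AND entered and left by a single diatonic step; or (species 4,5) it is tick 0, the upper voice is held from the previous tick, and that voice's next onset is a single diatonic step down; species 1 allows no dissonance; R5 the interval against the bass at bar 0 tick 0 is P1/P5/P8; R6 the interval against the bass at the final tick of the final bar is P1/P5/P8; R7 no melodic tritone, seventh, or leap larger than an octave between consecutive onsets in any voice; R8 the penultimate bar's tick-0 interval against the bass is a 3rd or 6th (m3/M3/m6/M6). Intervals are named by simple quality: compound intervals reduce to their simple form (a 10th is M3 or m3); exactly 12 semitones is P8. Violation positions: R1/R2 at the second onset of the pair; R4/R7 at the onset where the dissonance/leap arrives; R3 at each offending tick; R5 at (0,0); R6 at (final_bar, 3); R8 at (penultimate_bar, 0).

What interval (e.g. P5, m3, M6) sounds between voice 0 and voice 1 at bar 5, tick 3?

P8

voice 0=C3 voice 1=C4 -> P8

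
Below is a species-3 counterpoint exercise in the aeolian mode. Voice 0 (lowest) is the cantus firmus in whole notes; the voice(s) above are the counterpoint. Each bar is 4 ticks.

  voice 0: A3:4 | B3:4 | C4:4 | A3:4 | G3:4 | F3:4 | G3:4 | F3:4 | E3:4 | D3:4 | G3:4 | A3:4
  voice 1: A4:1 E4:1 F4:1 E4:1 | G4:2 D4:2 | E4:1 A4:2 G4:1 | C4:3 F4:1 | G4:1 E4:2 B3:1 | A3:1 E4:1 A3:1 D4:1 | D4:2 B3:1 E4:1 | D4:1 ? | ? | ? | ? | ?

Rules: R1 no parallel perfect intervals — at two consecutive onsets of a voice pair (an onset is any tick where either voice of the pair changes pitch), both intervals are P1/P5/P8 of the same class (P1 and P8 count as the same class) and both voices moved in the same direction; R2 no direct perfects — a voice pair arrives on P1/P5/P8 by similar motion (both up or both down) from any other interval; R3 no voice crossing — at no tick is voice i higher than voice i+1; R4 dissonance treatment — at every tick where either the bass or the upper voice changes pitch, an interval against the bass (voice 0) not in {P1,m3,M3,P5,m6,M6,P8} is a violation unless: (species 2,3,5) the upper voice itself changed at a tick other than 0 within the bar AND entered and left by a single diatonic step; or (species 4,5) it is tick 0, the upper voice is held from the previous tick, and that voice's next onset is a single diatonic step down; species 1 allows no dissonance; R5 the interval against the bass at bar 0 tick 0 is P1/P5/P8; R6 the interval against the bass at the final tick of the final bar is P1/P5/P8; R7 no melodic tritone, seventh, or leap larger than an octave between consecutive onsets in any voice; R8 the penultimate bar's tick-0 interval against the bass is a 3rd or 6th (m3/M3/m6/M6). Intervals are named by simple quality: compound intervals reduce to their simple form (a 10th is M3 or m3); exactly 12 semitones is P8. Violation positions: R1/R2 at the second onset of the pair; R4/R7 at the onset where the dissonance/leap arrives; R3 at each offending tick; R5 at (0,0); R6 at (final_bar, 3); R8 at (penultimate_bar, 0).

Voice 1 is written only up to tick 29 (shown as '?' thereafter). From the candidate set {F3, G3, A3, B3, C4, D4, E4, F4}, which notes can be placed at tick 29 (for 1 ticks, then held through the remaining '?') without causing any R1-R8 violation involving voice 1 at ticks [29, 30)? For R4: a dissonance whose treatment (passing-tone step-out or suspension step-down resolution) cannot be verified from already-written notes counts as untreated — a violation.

F3: legal
G3: violates R4
A3: legal
B3: violates R4
C4: legal
D4: legal
E4: violates R4
F4: legal

{A3, C4, D4, F3, F4}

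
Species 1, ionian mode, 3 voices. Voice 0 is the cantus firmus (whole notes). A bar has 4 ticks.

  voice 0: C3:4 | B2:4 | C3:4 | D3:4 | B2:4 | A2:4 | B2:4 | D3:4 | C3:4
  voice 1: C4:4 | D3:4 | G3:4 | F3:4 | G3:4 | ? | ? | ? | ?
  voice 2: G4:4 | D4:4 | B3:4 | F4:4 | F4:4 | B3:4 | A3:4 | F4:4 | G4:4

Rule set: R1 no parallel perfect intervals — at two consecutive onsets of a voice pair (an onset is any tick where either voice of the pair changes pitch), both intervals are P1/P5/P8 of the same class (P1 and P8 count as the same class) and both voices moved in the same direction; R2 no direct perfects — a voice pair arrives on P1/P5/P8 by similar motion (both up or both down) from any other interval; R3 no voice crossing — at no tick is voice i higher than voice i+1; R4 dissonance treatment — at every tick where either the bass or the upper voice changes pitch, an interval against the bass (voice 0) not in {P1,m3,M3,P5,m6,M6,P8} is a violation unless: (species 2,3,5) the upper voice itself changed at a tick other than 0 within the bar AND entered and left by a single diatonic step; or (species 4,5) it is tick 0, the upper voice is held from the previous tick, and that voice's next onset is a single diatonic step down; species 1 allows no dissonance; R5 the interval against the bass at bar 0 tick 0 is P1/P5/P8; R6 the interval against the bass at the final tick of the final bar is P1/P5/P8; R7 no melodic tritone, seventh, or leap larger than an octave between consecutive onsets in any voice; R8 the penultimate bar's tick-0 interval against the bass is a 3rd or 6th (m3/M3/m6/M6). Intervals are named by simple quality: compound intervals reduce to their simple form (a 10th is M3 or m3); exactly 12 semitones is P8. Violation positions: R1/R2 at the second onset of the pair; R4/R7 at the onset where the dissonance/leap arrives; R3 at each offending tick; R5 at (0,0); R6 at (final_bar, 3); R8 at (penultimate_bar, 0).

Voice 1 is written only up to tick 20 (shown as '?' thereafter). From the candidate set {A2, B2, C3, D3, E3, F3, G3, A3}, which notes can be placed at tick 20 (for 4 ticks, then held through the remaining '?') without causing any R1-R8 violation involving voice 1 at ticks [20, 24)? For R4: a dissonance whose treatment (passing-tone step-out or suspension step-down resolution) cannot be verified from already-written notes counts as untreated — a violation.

A2: violates R2,R7
B2: violates R2,R4
C3: legal
D3: violates R4
E3: violates R2
F3: legal
G3: violates R4
A3: legal

{A3, C3, F3}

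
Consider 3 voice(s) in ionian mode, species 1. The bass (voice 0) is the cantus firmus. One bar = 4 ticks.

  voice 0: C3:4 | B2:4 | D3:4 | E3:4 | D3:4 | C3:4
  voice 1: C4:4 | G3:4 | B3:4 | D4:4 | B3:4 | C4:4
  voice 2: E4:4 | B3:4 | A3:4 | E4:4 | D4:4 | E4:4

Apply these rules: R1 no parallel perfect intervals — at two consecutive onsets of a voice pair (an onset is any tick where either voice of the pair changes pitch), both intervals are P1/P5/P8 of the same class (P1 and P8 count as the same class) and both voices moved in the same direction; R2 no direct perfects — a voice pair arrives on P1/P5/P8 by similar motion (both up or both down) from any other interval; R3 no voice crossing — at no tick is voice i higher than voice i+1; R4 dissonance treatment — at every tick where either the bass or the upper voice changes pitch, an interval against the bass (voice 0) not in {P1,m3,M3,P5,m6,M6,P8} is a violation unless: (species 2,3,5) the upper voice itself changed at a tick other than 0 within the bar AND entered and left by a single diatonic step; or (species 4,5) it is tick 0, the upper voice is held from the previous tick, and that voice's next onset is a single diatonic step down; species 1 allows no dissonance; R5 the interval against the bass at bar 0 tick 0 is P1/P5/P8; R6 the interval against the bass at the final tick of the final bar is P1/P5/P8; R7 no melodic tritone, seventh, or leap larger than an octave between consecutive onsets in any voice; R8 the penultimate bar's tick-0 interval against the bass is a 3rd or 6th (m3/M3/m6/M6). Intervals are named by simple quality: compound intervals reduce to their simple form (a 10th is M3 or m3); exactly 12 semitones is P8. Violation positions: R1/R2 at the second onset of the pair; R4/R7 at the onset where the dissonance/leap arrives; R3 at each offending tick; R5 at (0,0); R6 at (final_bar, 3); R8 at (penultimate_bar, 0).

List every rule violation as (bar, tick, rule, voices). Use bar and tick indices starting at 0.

bar 0: v0=C3 v1=C4 v2=E4 downbeat M3
bar 1: v0=B2 v1=G3 v2=B3 downbeat P8
bar 2: v0=D3 v1=B3 v2=A3 downbeat P5
bar 3: v0=E3 v1=D4 v2=E4 downbeat P8
bar 4: v0=D3 v1=B3 v2=D4 downbeat P8
bar 5: v0=C3 v1=C4 v2=E4 downbeat M3
  -> R5 @ bar 0 tick 0 v(0, 2): opens on M3
  -> R2 @ bar 1 tick 0 v(0, 2): C3/E4 M3 -> B2/B3 P8 similar
  -> R3 @ bar 2 tick 0 v(1, 2): B3 above A3
  -> R3 @ bar 2 tick 1 v(1, 2): B3 above A3
  -> R3 @ bar 2 tick 2 v(1, 2): B3 above A3
  -> R3 @ bar 2 tick 3 v(1, 2): B3 above A3
  -> R2 @ bar 3 tick 0 v(0, 2): D3/A3 P5 -> E3/E4 P8 similar
  -> R4 @ bar 3 tick 0 v(0, 1): E3/D4 m7 untreated
  -> R1 @ bar 4 tick 0 v(0, 2): E3/E4 P8 -> D3/D4 P8 similar
  -> R8 @ bar 4 tick 0 v(0, 2): penult P8 not 3rd/6th
  -> R6 @ bar 5 tick 3 v(0, 2): closes on M3

(0, 0, R5, (0, 2))
(1, 0, R2, (0, 2))
(2, 0, R3, (1, 2))
(2, 1, R3, (1, 2))
(2, 2, R3, (1, 2))
(2, 3, R3, (1, 2))
(3, 0, R2, (0, 2))
(3, 0, R4, (0, 1))
(4, 0, R1, (0, 2))
(4, 0, R8, (0, 2))
(5, 3, R6, (0, 2))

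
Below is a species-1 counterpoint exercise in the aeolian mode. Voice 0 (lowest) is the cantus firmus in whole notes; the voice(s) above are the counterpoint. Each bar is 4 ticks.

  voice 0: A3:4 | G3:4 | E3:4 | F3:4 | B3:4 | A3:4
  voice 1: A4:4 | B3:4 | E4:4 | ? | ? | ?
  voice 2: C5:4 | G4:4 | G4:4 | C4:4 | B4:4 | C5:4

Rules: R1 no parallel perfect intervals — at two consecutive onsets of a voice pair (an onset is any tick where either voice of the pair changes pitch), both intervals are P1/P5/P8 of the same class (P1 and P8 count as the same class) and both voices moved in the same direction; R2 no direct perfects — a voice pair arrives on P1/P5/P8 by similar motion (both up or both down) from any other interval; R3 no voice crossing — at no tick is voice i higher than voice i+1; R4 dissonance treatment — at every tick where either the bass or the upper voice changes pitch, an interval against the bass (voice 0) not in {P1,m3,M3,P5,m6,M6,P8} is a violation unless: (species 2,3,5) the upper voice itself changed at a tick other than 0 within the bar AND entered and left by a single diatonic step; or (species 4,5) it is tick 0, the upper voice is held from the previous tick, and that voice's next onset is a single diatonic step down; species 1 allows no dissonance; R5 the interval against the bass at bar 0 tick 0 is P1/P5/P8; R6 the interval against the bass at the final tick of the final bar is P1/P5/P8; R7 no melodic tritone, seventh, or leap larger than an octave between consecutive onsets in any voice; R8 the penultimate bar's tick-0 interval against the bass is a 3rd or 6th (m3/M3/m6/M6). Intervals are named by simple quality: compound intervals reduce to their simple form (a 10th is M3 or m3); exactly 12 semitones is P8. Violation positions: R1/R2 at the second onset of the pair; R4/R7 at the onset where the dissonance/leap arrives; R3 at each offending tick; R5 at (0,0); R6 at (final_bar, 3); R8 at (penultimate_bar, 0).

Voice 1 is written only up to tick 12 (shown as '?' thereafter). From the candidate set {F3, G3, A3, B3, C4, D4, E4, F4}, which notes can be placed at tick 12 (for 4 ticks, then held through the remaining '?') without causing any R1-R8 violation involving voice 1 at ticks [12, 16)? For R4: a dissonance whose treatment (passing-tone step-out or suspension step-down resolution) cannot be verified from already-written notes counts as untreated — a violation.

F3: violates R2,R7
G3: violates R4
A3: legal
B3: violates R4
C4: violates R2
D4: violates R3
E4: violates R3,R4
F4: violates R1,R3

{A3}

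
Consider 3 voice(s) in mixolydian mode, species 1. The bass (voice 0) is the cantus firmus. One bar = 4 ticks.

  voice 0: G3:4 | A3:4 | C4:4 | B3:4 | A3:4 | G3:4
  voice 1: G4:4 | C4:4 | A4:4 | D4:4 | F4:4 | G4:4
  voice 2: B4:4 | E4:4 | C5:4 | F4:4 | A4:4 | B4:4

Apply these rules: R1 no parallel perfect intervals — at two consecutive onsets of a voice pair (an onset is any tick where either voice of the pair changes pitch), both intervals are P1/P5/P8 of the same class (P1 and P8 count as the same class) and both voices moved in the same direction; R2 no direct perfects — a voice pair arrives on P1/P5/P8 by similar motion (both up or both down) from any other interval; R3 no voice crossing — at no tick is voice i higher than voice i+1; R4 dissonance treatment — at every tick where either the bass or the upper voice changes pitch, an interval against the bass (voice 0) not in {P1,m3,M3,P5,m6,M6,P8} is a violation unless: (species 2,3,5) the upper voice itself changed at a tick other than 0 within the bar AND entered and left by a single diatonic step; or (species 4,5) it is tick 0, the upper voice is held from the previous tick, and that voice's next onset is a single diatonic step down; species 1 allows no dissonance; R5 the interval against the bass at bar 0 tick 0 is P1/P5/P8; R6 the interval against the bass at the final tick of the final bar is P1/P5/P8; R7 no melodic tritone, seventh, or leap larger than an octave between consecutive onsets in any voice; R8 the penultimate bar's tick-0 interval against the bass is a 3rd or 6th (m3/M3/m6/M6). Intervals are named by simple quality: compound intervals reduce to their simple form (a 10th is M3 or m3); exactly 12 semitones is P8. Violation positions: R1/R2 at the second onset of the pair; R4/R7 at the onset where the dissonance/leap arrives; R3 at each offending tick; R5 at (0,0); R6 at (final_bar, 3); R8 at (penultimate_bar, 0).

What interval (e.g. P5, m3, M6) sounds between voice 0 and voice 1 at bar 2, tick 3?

voice 0=C4 voice 1=A4 -> M6

M6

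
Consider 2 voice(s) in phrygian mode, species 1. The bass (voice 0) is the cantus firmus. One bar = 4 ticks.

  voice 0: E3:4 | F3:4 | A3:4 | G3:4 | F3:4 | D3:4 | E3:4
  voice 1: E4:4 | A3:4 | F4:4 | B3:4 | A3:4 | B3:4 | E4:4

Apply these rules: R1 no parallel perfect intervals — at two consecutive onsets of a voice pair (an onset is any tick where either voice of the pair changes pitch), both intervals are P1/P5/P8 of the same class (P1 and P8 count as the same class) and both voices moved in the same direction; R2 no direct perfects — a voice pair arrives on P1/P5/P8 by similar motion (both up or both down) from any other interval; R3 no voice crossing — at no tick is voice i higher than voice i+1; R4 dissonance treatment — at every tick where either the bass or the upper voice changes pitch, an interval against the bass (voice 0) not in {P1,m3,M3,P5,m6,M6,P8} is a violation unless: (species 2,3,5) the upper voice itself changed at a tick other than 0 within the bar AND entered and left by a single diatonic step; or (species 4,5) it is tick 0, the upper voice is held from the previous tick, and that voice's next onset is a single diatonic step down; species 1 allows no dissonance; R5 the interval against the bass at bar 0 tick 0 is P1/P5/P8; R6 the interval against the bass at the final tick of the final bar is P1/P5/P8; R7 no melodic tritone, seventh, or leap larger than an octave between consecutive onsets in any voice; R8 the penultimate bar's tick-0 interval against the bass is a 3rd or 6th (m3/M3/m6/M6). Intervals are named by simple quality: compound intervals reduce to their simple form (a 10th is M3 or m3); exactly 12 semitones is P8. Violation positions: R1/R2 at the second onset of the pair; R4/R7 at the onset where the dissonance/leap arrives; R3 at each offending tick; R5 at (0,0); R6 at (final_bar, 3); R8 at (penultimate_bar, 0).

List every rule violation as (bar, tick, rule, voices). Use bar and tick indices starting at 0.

bar 0: v0=E3 v1=E4 downbeat P8
bar 1: v0=F3 v1=A3 downbeat M3
bar 2: v0=A3 v1=F4 downbeat m6
bar 3: v0=G3 v1=B3 downbeat M3
bar 4: v0=F3 v1=A3 downbeat M3
bar 5: v0=D3 v1=B3 downbeat M6
bar 6: v0=E3 v1=E4 downbeat P8
  -> R7 @ bar 3 tick 0 v(1,): F4->B3 leap 6st
  -> R2 @ bar 6 tick 0 v(0, 1): D3/B3 M6 -> E3/E4 P8 similar

(3, 0, R7, (1,))
(6, 0, R2, (0, 1))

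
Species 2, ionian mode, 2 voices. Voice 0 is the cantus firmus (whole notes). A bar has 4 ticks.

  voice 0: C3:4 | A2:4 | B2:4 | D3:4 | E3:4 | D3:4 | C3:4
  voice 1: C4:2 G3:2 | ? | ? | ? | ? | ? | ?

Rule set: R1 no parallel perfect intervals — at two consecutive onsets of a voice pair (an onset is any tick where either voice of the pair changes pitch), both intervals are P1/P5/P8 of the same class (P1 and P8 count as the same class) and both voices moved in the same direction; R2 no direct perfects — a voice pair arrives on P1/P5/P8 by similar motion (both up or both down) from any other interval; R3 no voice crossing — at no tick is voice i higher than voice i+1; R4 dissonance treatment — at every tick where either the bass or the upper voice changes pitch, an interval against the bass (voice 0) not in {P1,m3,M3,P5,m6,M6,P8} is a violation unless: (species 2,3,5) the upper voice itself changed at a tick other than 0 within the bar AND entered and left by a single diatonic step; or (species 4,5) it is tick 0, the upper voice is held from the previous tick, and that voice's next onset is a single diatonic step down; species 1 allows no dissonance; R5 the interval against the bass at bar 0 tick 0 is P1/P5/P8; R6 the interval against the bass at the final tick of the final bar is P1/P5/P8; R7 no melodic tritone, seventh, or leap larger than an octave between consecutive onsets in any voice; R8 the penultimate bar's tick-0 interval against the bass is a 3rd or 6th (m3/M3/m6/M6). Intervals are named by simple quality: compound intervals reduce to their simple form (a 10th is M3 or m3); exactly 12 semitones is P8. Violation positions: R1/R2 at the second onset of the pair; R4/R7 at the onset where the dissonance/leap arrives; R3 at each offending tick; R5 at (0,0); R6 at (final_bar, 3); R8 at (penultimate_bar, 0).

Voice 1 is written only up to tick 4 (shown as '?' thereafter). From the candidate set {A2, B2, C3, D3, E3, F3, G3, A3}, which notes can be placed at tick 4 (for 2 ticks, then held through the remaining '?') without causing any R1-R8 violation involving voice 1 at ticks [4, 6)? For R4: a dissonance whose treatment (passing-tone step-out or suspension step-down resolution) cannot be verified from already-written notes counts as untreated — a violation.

{A3, C3, F3}

A2: violates R2,R7
B2: violates R4
C3: legal
D3: violates R4
E3: violates R1
F3: legal
G3: violates R4
A3: legal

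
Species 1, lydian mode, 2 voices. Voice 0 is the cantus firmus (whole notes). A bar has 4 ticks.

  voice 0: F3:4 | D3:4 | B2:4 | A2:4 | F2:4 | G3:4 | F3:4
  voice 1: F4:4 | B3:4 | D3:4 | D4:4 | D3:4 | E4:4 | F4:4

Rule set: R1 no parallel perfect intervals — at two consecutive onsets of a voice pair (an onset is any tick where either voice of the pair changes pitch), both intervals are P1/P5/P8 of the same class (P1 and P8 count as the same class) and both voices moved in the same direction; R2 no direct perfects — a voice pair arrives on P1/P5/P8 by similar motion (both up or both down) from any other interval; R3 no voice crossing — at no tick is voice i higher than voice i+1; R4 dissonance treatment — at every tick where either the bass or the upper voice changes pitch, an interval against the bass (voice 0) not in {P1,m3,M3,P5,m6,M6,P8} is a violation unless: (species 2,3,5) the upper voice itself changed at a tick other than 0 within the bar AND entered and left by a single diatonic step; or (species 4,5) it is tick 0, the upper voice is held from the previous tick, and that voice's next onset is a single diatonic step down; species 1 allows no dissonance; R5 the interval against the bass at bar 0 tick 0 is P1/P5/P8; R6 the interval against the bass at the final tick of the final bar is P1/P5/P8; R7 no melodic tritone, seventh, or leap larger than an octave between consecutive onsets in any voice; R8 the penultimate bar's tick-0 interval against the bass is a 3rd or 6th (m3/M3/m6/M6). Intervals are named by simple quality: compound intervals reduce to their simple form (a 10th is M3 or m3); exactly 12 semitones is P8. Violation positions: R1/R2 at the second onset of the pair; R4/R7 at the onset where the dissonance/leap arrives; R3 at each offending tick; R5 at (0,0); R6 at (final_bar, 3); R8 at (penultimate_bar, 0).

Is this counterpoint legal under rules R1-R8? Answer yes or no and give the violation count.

bar 0: v0=F3 v1=F4 (P8)
bar 1: v0=D3 v1=B3 (M6)
bar 2: v0=B2 v1=D3 (m3)
bar 3: v0=A2 v1=D4 (P4)
bar 4: v0=F2 v1=D3 (M6)
bar 5: v0=G3 v1=E4 (M6)
bar 6: v0=F3 v1=F4 (P8)
  R7 @ bar1.0: F4->B3 leap 6st
  R4 @ bar3.0: A2/D4 P4 untreated
  R7 @ bar5.0: F2->G3 leap 14st
  R7 @ bar5.0: D3->E4 leap 14st

No (4 violations)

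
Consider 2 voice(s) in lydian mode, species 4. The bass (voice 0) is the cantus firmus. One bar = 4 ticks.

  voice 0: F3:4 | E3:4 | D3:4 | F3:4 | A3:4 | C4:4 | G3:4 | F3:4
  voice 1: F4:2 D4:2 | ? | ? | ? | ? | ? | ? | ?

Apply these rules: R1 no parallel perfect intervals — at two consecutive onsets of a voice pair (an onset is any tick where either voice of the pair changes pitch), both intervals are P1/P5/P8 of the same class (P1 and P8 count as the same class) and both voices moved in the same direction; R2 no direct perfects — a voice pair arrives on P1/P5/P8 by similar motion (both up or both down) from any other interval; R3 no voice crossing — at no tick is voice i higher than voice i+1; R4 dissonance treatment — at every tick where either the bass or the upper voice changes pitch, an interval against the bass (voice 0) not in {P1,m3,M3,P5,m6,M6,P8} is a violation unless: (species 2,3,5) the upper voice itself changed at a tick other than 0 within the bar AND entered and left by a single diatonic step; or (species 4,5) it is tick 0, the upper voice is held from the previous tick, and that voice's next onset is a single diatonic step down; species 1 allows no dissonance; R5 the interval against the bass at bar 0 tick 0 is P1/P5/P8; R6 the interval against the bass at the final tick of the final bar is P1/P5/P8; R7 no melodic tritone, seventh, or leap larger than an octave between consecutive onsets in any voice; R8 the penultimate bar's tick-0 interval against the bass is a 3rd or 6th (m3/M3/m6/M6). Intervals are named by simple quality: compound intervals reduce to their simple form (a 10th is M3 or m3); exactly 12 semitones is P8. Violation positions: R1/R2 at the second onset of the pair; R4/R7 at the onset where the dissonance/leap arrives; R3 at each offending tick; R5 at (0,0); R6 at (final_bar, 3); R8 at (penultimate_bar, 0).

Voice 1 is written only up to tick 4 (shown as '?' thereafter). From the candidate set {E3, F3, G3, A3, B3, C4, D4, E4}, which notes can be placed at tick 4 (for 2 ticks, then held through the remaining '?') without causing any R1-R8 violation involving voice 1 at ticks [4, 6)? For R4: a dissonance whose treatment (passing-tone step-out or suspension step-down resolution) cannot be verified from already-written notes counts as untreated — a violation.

{C4, E4, G3}

E3: violates R2,R7
F3: violates R4
G3: legal
A3: violates R4
B3: violates R2
C4: legal
D4: violates R4
E4: legal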